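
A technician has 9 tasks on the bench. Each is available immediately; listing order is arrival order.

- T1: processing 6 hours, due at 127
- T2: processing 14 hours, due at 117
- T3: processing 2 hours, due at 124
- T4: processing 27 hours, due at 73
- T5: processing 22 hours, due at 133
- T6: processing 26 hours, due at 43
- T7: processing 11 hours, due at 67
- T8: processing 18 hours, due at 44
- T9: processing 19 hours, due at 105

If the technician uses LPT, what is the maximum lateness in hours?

70

LPT (decreasing processing time): T4 T6 T5 T9 T8 T2 T7 T1 T3.
T4: 0→27, due 73, lateness -46
T6: 27→53, due 43, lateness 10
T5: 53→75, due 133, lateness -58
T9: 75→94, due 105, lateness -11
T8: 94→112, due 44, lateness 68
T2: 112→126, due 117, lateness 9
T7: 126→137, due 67, lateness 70
T1: 137→143, due 127, lateness 16
T3: 143→145, due 124, lateness 21
Maximum = 70.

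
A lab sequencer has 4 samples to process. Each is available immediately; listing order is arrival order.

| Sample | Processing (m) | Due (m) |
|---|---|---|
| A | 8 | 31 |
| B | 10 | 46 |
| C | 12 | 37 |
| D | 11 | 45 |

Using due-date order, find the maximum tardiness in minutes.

0

EDD (increasing due date): A C D B.
A: 0→8, due 31, tardiness 0
C: 8→20, due 37, tardiness 0
D: 20→31, due 45, tardiness 0
B: 31→41, due 46, tardiness 0
Maximum = 0.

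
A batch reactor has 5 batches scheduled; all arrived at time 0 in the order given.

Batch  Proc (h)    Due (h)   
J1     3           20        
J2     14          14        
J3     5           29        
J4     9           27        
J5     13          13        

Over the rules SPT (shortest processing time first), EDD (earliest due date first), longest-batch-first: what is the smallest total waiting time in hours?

58

SPT (increasing processing time): J1 J3 J4 J5 J2.
J1: waits 0, runs 0→3
J3: waits 3, runs 3→8
J4: waits 8, runs 8→17
J5: waits 17, runs 17→30
J2: waits 30, runs 30→44
Sum = 0+3+8+17+30 = 58.
EDD (increasing due date): J5 J2 J1 J4 J3.
J5: waits 0, runs 0→13
J2: waits 13, runs 13→27
J1: waits 27, runs 27→30
J4: waits 30, runs 30→39
J3: waits 39, runs 39→44
Sum = 0+13+27+30+39 = 109.
LPT (decreasing processing time): J2 J5 J4 J3 J1.
J2: waits 0, runs 0→14
J5: waits 14, runs 14→27
J4: waits 27, runs 27→36
J3: waits 36, runs 36→41
J1: waits 41, runs 41→44
Sum = 0+14+27+36+41 = 118.
SPT 58, EDD 109, LPT 118 → minimum 58.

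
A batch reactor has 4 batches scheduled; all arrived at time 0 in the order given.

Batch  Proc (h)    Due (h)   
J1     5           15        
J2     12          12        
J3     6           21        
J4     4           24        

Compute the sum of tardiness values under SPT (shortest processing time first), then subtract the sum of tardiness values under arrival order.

SPT (increasing processing time): J4 J1 J3 J2.
J4: 0→4, due 24, tardiness 0
J1: 4→9, due 15, tardiness 0
J3: 9→15, due 21, tardiness 0
J2: 15→27, due 12, tardiness 15
Sum = 0+0+0+15 = 15.
FIFO (arrival order): J1 J2 J3 J4.
J1: 0→5, due 15, tardiness 0
J2: 5→17, due 12, tardiness 5
J3: 17→23, due 21, tardiness 2
J4: 23→27, due 24, tardiness 3
Sum = 0+5+2+3 = 10.
Difference = 15 − 10 = 5.

5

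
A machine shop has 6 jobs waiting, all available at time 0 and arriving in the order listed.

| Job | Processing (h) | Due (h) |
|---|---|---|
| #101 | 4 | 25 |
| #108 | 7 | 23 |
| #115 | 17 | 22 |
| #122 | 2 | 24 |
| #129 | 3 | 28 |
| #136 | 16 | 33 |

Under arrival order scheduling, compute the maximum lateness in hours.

16

FIFO (arrival order): #101 #108 #115 #122 #129 #136.
#101: 0→4, due 25, lateness -21
#108: 4→11, due 23, lateness -12
#115: 11→28, due 22, lateness 6
#122: 28→30, due 24, lateness 6
#129: 30→33, due 28, lateness 5
#136: 33→49, due 33, lateness 16
Maximum = 16.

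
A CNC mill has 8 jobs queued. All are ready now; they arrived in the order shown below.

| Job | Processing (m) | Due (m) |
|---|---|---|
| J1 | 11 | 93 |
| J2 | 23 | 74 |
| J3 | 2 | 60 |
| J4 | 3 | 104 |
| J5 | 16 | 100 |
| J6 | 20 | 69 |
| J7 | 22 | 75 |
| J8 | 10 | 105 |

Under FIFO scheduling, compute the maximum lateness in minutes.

FIFO (arrival order): J1 J2 J3 J4 J5 J6 J7 J8.
J1: 0→11, due 93, lateness -82
J2: 11→34, due 74, lateness -40
J3: 34→36, due 60, lateness -24
J4: 36→39, due 104, lateness -65
J5: 39→55, due 100, lateness -45
J6: 55→75, due 69, lateness 6
J7: 75→97, due 75, lateness 22
J8: 97→107, due 105, lateness 2
Maximum = 22.

22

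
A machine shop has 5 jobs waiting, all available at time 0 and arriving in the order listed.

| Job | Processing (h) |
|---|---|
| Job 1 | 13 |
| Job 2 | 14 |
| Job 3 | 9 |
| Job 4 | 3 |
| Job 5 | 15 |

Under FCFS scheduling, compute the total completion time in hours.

FIFO (arrival order): Job 1 Job 2 Job 3 Job 4 Job 5.
Job 1: 0→13
Job 2: 13→27
Job 3: 27→36
Job 4: 36→39
Job 5: 39→54
Sum = 13+27+36+39+54 = 169.

169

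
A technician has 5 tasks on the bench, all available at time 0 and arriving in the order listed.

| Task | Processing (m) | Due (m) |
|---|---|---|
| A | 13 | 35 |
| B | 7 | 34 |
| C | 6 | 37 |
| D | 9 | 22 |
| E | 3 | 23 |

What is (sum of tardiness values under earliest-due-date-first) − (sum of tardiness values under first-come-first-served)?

EDD (increasing due date): D E B A C.
D: 0→9, due 22, tardiness 0
E: 9→12, due 23, tardiness 0
B: 12→19, due 34, tardiness 0
A: 19→32, due 35, tardiness 0
C: 32→38, due 37, tardiness 1
Sum = 0+0+0+0+1 = 1.
FIFO (arrival order): A B C D E.
A: 0→13, due 35, tardiness 0
B: 13→20, due 34, tardiness 0
C: 20→26, due 37, tardiness 0
D: 26→35, due 22, tardiness 13
E: 35→38, due 23, tardiness 15
Sum = 0+0+0+13+15 = 28.
Difference = 1 − 28 = -27.

-27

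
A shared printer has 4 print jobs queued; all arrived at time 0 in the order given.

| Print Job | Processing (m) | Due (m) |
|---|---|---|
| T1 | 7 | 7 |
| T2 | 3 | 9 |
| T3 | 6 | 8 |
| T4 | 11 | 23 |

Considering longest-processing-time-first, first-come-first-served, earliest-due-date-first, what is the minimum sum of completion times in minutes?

60

LPT (decreasing processing time): T4 T1 T3 T2.
T4: 0→11
T1: 11→18
T3: 18→24
T2: 24→27
Sum = 11+18+24+27 = 80.
FIFO (arrival order): T1 T2 T3 T4.
T1: 0→7
T2: 7→10
T3: 10→16
T4: 16→27
Sum = 7+10+16+27 = 60.
EDD (increasing due date): T1 T3 T2 T4.
T1: 0→7
T3: 7→13
T2: 13→16
T4: 16→27
Sum = 7+13+16+27 = 63.
LPT 80, FIFO 60, EDD 63 → minimum 60.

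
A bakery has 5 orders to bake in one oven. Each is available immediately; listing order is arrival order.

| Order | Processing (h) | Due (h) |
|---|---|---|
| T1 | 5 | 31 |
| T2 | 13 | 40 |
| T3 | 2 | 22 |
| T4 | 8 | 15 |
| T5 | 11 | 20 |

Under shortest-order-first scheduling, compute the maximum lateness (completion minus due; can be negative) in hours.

6

SPT (increasing processing time): T3 T1 T4 T5 T2.
T3: 0→2, due 22, lateness -20
T1: 2→7, due 31, lateness -24
T4: 7→15, due 15, lateness 0
T5: 15→26, due 20, lateness 6
T2: 26→39, due 40, lateness -1
Maximum = 6.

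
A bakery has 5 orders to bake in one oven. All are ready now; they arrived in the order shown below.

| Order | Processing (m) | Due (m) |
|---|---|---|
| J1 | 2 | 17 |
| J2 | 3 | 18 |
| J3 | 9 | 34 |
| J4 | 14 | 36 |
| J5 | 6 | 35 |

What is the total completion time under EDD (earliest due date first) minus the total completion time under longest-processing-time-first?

-57

EDD (increasing due date): J1 J2 J3 J5 J4.
J1: 0→2
J2: 2→5
J3: 5→14
J5: 14→20
J4: 20→34
Sum = 2+5+14+20+34 = 75.
LPT (decreasing processing time): J4 J3 J5 J2 J1.
J4: 0→14
J3: 14→23
J5: 23→29
J2: 29→32
J1: 32→34
Sum = 14+23+29+32+34 = 132.
Difference = 75 − 132 = -57.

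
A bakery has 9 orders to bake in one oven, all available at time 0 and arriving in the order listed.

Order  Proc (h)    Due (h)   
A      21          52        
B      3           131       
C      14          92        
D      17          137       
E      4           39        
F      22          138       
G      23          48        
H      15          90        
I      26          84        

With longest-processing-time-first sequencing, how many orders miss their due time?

LPT (decreasing processing time): I G F A D H C E B.
I: 0→26, due 84, tardiness 0
G: 26→49, due 48, tardiness 1
F: 49→71, due 138, tardiness 0
A: 71→92, due 52, tardiness 40
D: 92→109, due 137, tardiness 0
H: 109→124, due 90, tardiness 34
C: 124→138, due 92, tardiness 46
E: 138→142, due 39, tardiness 103
B: 142→145, due 131, tardiness 14
Late orders: 6.

6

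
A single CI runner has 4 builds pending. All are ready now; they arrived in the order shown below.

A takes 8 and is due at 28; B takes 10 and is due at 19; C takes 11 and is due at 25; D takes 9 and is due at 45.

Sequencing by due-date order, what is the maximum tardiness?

1

EDD (increasing due date): B C A D.
B: 0→10, due 19, tardiness 0
C: 10→21, due 25, tardiness 0
A: 21→29, due 28, tardiness 1
D: 29→38, due 45, tardiness 0
Maximum = 1.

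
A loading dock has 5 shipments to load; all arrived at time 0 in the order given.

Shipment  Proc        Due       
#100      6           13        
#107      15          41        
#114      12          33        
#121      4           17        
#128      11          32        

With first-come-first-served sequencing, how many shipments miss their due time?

FIFO (arrival order): #100 #107 #114 #121 #128.
#100: 0→6, due 13, tardiness 0
#107: 6→21, due 41, tardiness 0
#114: 21→33, due 33, tardiness 0
#121: 33→37, due 17, tardiness 20
#128: 37→48, due 32, tardiness 16
Late shipments: 2.

2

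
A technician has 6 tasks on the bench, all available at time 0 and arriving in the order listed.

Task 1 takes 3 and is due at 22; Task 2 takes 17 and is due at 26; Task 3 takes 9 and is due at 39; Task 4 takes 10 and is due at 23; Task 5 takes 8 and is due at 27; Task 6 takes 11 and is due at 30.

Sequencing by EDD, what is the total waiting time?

EDD (increasing due date): Task 1 Task 4 Task 2 Task 5 Task 6 Task 3.
Task 1: waits 0, runs 0→3
Task 4: waits 3, runs 3→13
Task 2: waits 13, runs 13→30
Task 5: waits 30, runs 30→38
Task 6: waits 38, runs 38→49
Task 3: waits 49, runs 49→58
Sum = 0+3+13+30+38+49 = 133.

133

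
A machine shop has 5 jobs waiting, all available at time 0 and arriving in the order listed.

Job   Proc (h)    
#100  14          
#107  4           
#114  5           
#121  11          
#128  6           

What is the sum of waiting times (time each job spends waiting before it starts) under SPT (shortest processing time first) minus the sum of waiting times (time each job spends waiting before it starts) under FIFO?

-35

SPT (increasing processing time): #107 #114 #128 #121 #100.
#107: waits 0, runs 0→4
#114: waits 4, runs 4→9
#128: waits 9, runs 9→15
#121: waits 15, runs 15→26
#100: waits 26, runs 26→40
Sum = 0+4+9+15+26 = 54.
FIFO (arrival order): #100 #107 #114 #121 #128.
#100: waits 0, runs 0→14
#107: waits 14, runs 14→18
#114: waits 18, runs 18→23
#121: waits 23, runs 23→34
#128: waits 34, runs 34→40
Sum = 0+14+18+23+34 = 89.
Difference = 54 − 89 = -35.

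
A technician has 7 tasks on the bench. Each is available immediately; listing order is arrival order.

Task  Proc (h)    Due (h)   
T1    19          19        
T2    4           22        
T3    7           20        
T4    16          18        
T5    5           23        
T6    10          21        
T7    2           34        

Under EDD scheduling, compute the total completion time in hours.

EDD (increasing due date): T4 T1 T3 T6 T2 T5 T7.
T4: 0→16
T1: 16→35
T3: 35→42
T6: 42→52
T2: 52→56
T5: 56→61
T7: 61→63
Sum = 16+35+42+52+56+61+63 = 325.

325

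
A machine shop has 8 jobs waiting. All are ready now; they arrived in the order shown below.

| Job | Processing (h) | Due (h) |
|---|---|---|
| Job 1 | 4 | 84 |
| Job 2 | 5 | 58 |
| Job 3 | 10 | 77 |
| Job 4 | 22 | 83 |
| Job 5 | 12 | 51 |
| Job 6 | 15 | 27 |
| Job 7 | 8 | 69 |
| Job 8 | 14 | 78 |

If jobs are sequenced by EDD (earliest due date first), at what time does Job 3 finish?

EDD (increasing due date): Job 6 Job 5 Job 2 Job 7 Job 3 Job 8 Job 4 Job 1.
Job 6: 0→15
Job 5: 15→27
Job 2: 27→32
Job 7: 32→40
Job 3: 40→50

50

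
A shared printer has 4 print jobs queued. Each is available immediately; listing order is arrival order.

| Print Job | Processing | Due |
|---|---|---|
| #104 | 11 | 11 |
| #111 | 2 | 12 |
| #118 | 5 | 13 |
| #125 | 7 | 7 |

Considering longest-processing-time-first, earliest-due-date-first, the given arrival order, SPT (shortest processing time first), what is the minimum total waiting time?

23

LPT (decreasing processing time): #104 #125 #118 #111.
#104: waits 0, runs 0→11
#125: waits 11, runs 11→18
#118: waits 18, runs 18→23
#111: waits 23, runs 23→25
Sum = 0+11+18+23 = 52.
EDD (increasing due date): #125 #104 #111 #118.
#125: waits 0, runs 0→7
#104: waits 7, runs 7→18
#111: waits 18, runs 18→20
#118: waits 20, runs 20→25
Sum = 0+7+18+20 = 45.
FIFO (arrival order): #104 #111 #118 #125.
#104: waits 0, runs 0→11
#111: waits 11, runs 11→13
#118: waits 13, runs 13→18
#125: waits 18, runs 18→25
Sum = 0+11+13+18 = 42.
SPT (increasing processing time): #111 #118 #125 #104.
#111: waits 0, runs 0→2
#118: waits 2, runs 2→7
#125: waits 7, runs 7→14
#104: waits 14, runs 14→25
Sum = 0+2+7+14 = 23.
LPT 52, EDD 45, FIFO 42, SPT 23 → minimum 23.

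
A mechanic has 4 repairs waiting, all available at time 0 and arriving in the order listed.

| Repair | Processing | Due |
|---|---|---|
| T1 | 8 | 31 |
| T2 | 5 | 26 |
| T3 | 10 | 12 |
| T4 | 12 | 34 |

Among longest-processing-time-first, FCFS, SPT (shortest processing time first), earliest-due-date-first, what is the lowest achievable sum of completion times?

76

LPT (decreasing processing time): T4 T3 T1 T2.
T4: 0→12
T3: 12→22
T1: 22→30
T2: 30→35
Sum = 12+22+30+35 = 99.
FIFO (arrival order): T1 T2 T3 T4.
T1: 0→8
T2: 8→13
T3: 13→23
T4: 23→35
Sum = 8+13+23+35 = 79.
SPT (increasing processing time): T2 T1 T3 T4.
T2: 0→5
T1: 5→13
T3: 13→23
T4: 23→35
Sum = 5+13+23+35 = 76.
EDD (increasing due date): T3 T2 T1 T4.
T3: 0→10
T2: 10→15
T1: 15→23
T4: 23→35
Sum = 10+15+23+35 = 83.
LPT 99, FIFO 79, SPT 76, EDD 83 → minimum 76.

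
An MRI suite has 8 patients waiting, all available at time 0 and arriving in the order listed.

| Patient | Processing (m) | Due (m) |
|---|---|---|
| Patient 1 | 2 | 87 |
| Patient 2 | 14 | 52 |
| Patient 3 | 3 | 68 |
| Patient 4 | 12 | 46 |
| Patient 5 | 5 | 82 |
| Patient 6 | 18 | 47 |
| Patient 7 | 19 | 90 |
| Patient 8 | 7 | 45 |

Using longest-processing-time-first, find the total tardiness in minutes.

52

LPT (decreasing processing time): Patient 7 Patient 6 Patient 2 Patient 4 Patient 8 Patient 5 Patient 3 Patient 1.
Patient 7: 0→19, due 90, tardiness 0
Patient 6: 19→37, due 47, tardiness 0
Patient 2: 37→51, due 52, tardiness 0
Patient 4: 51→63, due 46, tardiness 17
Patient 8: 63→70, due 45, tardiness 25
Patient 5: 70→75, due 82, tardiness 0
Patient 3: 75→78, due 68, tardiness 10
Patient 1: 78→80, due 87, tardiness 0
Sum = 0+0+0+17+25+0+10+0 = 52.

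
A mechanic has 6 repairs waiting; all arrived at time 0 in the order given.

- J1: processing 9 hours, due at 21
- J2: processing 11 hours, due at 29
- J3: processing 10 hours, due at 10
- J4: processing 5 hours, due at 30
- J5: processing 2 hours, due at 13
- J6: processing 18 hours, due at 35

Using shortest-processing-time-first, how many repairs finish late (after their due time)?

3

SPT (increasing processing time): J5 J4 J1 J3 J2 J6.
J5: 0→2, due 13, tardiness 0
J4: 2→7, due 30, tardiness 0
J1: 7→16, due 21, tardiness 0
J3: 16→26, due 10, tardiness 16
J2: 26→37, due 29, tardiness 8
J6: 37→55, due 35, tardiness 20
Late repairs: 3.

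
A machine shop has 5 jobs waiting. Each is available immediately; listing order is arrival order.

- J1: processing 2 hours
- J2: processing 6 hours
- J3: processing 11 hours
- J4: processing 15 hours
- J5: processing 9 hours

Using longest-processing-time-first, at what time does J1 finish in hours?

43

LPT (decreasing processing time): J4 J3 J5 J2 J1.
J4: 0→15
J3: 15→26
J5: 26→35
J2: 35→41
J1: 41→43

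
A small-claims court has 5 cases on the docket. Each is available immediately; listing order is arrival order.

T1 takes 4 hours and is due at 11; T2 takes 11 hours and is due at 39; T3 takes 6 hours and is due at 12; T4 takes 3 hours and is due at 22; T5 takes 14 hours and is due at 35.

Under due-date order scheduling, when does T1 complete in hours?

4

EDD (increasing due date): T1 T3 T4 T5 T2.
T1: 0→4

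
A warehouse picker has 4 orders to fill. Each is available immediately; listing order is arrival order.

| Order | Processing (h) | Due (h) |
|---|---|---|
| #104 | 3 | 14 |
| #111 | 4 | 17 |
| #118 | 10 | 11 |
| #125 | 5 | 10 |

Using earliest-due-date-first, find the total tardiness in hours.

EDD (increasing due date): #125 #118 #104 #111.
#125: 0→5, due 10, tardiness 0
#118: 5→15, due 11, tardiness 4
#104: 15→18, due 14, tardiness 4
#111: 18→22, due 17, tardiness 5
Sum = 0+4+4+5 = 13.

13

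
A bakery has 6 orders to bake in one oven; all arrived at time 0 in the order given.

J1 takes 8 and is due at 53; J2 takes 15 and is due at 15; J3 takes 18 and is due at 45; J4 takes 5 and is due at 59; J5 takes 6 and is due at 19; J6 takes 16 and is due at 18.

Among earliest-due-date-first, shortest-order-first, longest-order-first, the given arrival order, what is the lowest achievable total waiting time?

119

EDD (increasing due date): J2 J6 J5 J3 J1 J4.
J2: waits 0, runs 0→15
J6: waits 15, runs 15→31
J5: waits 31, runs 31→37
J3: waits 37, runs 37→55
J1: waits 55, runs 55→63
J4: waits 63, runs 63→68
Sum = 0+15+31+37+55+63 = 201.
SPT (increasing processing time): J4 J5 J1 J2 J6 J3.
J4: waits 0, runs 0→5
J5: waits 5, runs 5→11
J1: waits 11, runs 11→19
J2: waits 19, runs 19→34
J6: waits 34, runs 34→50
J3: waits 50, runs 50→68
Sum = 0+5+11+19+34+50 = 119.
LPT (decreasing processing time): J3 J6 J2 J1 J5 J4.
J3: waits 0, runs 0→18
J6: waits 18, runs 18→34
J2: waits 34, runs 34→49
J1: waits 49, runs 49→57
J5: waits 57, runs 57→63
J4: waits 63, runs 63→68
Sum = 0+18+34+49+57+63 = 221.
FIFO (arrival order): J1 J2 J3 J4 J5 J6.
J1: waits 0, runs 0→8
J2: waits 8, runs 8→23
J3: waits 23, runs 23→41
J4: waits 41, runs 41→46
J5: waits 46, runs 46→52
J6: waits 52, runs 52→68
Sum = 0+8+23+41+46+52 = 170.
EDD 201, SPT 119, LPT 221, FIFO 170 → minimum 119.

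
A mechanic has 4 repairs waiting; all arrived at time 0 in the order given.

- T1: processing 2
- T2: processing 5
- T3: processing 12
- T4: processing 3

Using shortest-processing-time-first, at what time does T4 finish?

SPT (increasing processing time): T1 T4 T2 T3.
T1: 0→2
T4: 2→5

5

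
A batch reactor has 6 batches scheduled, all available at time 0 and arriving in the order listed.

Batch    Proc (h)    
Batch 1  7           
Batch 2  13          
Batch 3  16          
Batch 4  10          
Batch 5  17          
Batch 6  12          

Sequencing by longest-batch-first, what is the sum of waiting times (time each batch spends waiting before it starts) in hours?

222

LPT (decreasing processing time): Batch 5 Batch 3 Batch 2 Batch 6 Batch 4 Batch 1.
Batch 5: waits 0, runs 0→17
Batch 3: waits 17, runs 17→33
Batch 2: waits 33, runs 33→46
Batch 6: waits 46, runs 46→58
Batch 4: waits 58, runs 58→68
Batch 1: waits 68, runs 68→75
Sum = 0+17+33+46+58+68 = 222.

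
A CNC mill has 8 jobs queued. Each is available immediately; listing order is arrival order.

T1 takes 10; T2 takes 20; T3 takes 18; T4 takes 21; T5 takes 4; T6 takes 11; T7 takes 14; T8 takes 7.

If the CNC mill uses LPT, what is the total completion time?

LPT (decreasing processing time): T4 T2 T3 T7 T6 T1 T8 T5.
T4: 0→21
T2: 21→41
T3: 41→59
T7: 59→73
T6: 73→84
T1: 84→94
T8: 94→101
T5: 101→105
Sum = 21+41+59+73+84+94+101+105 = 578.

578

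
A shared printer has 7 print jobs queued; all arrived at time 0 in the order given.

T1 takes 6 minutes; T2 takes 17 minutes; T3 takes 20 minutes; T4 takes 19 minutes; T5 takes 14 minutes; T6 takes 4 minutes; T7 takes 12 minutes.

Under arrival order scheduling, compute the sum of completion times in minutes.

382

FIFO (arrival order): T1 T2 T3 T4 T5 T6 T7.
T1: 0→6
T2: 6→23
T3: 23→43
T4: 43→62
T5: 62→76
T6: 76→80
T7: 80→92
Sum = 6+23+43+62+76+80+92 = 382.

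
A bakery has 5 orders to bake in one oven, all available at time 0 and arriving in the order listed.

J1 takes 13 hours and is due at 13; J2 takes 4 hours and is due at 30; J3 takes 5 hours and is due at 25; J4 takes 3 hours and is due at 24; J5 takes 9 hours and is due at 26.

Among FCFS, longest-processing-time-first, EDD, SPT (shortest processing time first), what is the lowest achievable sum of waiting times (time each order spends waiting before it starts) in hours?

43

FIFO (arrival order): J1 J2 J3 J4 J5.
J1: waits 0, runs 0→13
J2: waits 13, runs 13→17
J3: waits 17, runs 17→22
J4: waits 22, runs 22→25
J5: waits 25, runs 25→34
Sum = 0+13+17+22+25 = 77.
LPT (decreasing processing time): J1 J5 J3 J2 J4.
J1: waits 0, runs 0→13
J5: waits 13, runs 13→22
J3: waits 22, runs 22→27
J2: waits 27, runs 27→31
J4: waits 31, runs 31→34
Sum = 0+13+22+27+31 = 93.
EDD (increasing due date): J1 J4 J3 J5 J2.
J1: waits 0, runs 0→13
J4: waits 13, runs 13→16
J3: waits 16, runs 16→21
J5: waits 21, runs 21→30
J2: waits 30, runs 30→34
Sum = 0+13+16+21+30 = 80.
SPT (increasing processing time): J4 J2 J3 J5 J1.
J4: waits 0, runs 0→3
J2: waits 3, runs 3→7
J3: waits 7, runs 7→12
J5: waits 12, runs 12→21
J1: waits 21, runs 21→34
Sum = 0+3+7+12+21 = 43.
FIFO 77, LPT 93, EDD 80, SPT 43 → minimum 43.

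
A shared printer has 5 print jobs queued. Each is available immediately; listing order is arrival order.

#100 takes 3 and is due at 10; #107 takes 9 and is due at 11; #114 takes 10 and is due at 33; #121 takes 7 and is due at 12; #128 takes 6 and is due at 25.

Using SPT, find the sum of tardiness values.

20

SPT (increasing processing time): #100 #128 #121 #107 #114.
#100: 0→3, due 10, tardiness 0
#128: 3→9, due 25, tardiness 0
#121: 9→16, due 12, tardiness 4
#107: 16→25, due 11, tardiness 14
#114: 25→35, due 33, tardiness 2
Sum = 0+0+4+14+2 = 20.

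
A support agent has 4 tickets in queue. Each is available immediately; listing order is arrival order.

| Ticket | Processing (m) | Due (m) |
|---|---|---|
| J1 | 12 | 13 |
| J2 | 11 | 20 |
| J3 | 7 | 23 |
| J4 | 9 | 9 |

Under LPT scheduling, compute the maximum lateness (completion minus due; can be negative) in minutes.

23

LPT (decreasing processing time): J1 J2 J4 J3.
J1: 0→12, due 13, lateness -1
J2: 12→23, due 20, lateness 3
J4: 23→32, due 9, lateness 23
J3: 32→39, due 23, lateness 16
Maximum = 23.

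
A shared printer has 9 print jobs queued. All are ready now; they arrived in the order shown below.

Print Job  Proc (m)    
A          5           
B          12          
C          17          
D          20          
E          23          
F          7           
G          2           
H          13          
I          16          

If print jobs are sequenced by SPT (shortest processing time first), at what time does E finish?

115

SPT (increasing processing time): G A F B H I C D E.
G: 0→2
A: 2→7
F: 7→14
B: 14→26
H: 26→39
I: 39→55
C: 55→72
D: 72→92
E: 92→115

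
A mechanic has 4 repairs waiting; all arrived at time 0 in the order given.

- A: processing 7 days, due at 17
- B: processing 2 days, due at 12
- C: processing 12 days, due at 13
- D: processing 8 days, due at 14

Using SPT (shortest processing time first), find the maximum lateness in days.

16

SPT (increasing processing time): B A D C.
B: 0→2, due 12, lateness -10
A: 2→9, due 17, lateness -8
D: 9→17, due 14, lateness 3
C: 17→29, due 13, lateness 16
Maximum = 16.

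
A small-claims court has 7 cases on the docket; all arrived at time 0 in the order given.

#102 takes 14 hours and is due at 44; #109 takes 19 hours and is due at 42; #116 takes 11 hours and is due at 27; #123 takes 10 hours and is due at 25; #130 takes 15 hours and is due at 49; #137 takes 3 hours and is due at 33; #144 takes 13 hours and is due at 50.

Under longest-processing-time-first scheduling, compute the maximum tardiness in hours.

57

LPT (decreasing processing time): #109 #130 #102 #144 #116 #123 #137.
#109: 0→19, due 42, tardiness 0
#130: 19→34, due 49, tardiness 0
#102: 34→48, due 44, tardiness 4
#144: 48→61, due 50, tardiness 11
#116: 61→72, due 27, tardiness 45
#123: 72→82, due 25, tardiness 57
#137: 82→85, due 33, tardiness 52
Maximum = 57.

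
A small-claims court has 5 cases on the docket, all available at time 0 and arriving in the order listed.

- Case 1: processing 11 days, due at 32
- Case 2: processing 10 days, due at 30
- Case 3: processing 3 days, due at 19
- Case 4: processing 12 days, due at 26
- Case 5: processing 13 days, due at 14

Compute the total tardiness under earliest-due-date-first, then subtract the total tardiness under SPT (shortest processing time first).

EDD (increasing due date): Case 5 Case 3 Case 4 Case 2 Case 1.
Case 5: 0→13, due 14, tardiness 0
Case 3: 13→16, due 19, tardiness 0
Case 4: 16→28, due 26, tardiness 2
Case 2: 28→38, due 30, tardiness 8
Case 1: 38→49, due 32, tardiness 17
Sum = 0+0+2+8+17 = 27.
SPT (increasing processing time): Case 3 Case 2 Case 1 Case 4 Case 5.
Case 3: 0→3, due 19, tardiness 0
Case 2: 3→13, due 30, tardiness 0
Case 1: 13→24, due 32, tardiness 0
Case 4: 24→36, due 26, tardiness 10
Case 5: 36→49, due 14, tardiness 35
Sum = 0+0+0+10+35 = 45.
Difference = 27 − 45 = -18.

-18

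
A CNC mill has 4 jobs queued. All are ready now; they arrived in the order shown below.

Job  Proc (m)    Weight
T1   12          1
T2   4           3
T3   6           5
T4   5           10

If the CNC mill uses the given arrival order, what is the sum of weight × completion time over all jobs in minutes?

FIFO (arrival order): T1 T2 T3 T4.
T1: finishes 12, weight 1, w·C = 12
T2: finishes 16, weight 3, w·C = 48
T3: finishes 22, weight 5, w·C = 110
T4: finishes 27, weight 10, w·C = 270
Sum = 12+48+110+270 = 440.

440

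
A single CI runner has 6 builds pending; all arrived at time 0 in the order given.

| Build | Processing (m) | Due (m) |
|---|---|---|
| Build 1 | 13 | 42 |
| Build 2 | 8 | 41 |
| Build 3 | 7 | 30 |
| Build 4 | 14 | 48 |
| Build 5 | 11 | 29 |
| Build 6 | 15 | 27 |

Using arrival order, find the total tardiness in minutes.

65

FIFO (arrival order): Build 1 Build 2 Build 3 Build 4 Build 5 Build 6.
Build 1: 0→13, due 42, tardiness 0
Build 2: 13→21, due 41, tardiness 0
Build 3: 21→28, due 30, tardiness 0
Build 4: 28→42, due 48, tardiness 0
Build 5: 42→53, due 29, tardiness 24
Build 6: 53→68, due 27, tardiness 41
Sum = 0+0+0+0+24+41 = 65.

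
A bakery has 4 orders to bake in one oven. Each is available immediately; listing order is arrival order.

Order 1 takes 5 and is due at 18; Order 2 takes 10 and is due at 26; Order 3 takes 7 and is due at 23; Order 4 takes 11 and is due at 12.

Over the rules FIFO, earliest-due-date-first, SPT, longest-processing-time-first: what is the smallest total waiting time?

FIFO (arrival order): Order 1 Order 2 Order 3 Order 4.
Order 1: waits 0, runs 0→5
Order 2: waits 5, runs 5→15
Order 3: waits 15, runs 15→22
Order 4: waits 22, runs 22→33
Sum = 0+5+15+22 = 42.
EDD (increasing due date): Order 4 Order 1 Order 3 Order 2.
Order 4: waits 0, runs 0→11
Order 1: waits 11, runs 11→16
Order 3: waits 16, runs 16→23
Order 2: waits 23, runs 23→33
Sum = 0+11+16+23 = 50.
SPT (increasing processing time): Order 1 Order 3 Order 2 Order 4.
Order 1: waits 0, runs 0→5
Order 3: waits 5, runs 5→12
Order 2: waits 12, runs 12→22
Order 4: waits 22, runs 22→33
Sum = 0+5+12+22 = 39.
LPT (decreasing processing time): Order 4 Order 2 Order 3 Order 1.
Order 4: waits 0, runs 0→11
Order 2: waits 11, runs 11→21
Order 3: waits 21, runs 21→28
Order 1: waits 28, runs 28→33
Sum = 0+11+21+28 = 60.
FIFO 42, EDD 50, SPT 39, LPT 60 → minimum 39.

39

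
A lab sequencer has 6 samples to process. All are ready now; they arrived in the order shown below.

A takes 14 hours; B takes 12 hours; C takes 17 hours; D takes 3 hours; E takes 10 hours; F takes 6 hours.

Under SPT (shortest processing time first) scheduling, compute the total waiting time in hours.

107

SPT (increasing processing time): D F E B A C.
D: waits 0, runs 0→3
F: waits 3, runs 3→9
E: waits 9, runs 9→19
B: waits 19, runs 19→31
A: waits 31, runs 31→45
C: waits 45, runs 45→62
Sum = 0+3+9+19+31+45 = 107.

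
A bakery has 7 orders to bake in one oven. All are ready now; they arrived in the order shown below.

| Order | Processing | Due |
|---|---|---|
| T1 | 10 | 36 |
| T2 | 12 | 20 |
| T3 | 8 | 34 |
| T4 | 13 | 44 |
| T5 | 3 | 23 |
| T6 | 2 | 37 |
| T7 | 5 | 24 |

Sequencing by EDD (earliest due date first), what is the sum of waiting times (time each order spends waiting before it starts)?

153

EDD (increasing due date): T2 T5 T7 T3 T1 T6 T4.
T2: waits 0, runs 0→12
T5: waits 12, runs 12→15
T7: waits 15, runs 15→20
T3: waits 20, runs 20→28
T1: waits 28, runs 28→38
T6: waits 38, runs 38→40
T4: waits 40, runs 40→53
Sum = 0+12+15+20+28+38+40 = 153.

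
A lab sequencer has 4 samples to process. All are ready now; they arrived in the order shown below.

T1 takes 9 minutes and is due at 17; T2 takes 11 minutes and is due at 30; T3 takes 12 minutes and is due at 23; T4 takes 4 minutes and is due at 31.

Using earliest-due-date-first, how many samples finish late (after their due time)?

EDD (increasing due date): T1 T3 T2 T4.
T1: 0→9, due 17, tardiness 0
T3: 9→21, due 23, tardiness 0
T2: 21→32, due 30, tardiness 2
T4: 32→36, due 31, tardiness 5
Late samples: 2.

2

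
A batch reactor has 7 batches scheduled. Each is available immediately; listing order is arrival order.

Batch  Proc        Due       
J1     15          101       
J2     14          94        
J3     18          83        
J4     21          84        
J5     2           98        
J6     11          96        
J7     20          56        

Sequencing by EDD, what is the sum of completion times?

EDD (increasing due date): J7 J3 J4 J2 J6 J5 J1.
J7: 0→20
J3: 20→38
J4: 38→59
J2: 59→73
J6: 73→84
J5: 84→86
J1: 86→101
Sum = 20+38+59+73+84+86+101 = 461.

461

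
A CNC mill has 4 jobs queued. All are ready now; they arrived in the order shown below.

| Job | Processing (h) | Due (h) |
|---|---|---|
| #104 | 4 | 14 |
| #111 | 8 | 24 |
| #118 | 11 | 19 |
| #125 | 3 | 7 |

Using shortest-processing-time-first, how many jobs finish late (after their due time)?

SPT (increasing processing time): #125 #104 #111 #118.
#125: 0→3, due 7, tardiness 0
#104: 3→7, due 14, tardiness 0
#111: 7→15, due 24, tardiness 0
#118: 15→26, due 19, tardiness 7
Late jobs: 1.

1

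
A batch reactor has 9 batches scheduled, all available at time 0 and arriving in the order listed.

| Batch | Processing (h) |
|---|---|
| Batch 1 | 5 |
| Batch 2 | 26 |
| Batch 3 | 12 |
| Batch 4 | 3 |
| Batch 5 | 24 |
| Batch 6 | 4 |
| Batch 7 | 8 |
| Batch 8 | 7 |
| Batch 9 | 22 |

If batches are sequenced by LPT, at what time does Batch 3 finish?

84

LPT (decreasing processing time): Batch 2 Batch 5 Batch 9 Batch 3 Batch 7 Batch 8 Batch 1 Batch 6 Batch 4.
Batch 2: 0→26
Batch 5: 26→50
Batch 9: 50→72
Batch 3: 72→84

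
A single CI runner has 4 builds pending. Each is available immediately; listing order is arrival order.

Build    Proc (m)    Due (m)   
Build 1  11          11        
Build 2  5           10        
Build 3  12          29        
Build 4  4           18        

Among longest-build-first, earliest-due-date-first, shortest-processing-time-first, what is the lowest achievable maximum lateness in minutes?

LPT (decreasing processing time): Build 3 Build 1 Build 2 Build 4.
Build 3: 0→12, due 29, lateness -17
Build 1: 12→23, due 11, lateness 12
Build 2: 23→28, due 10, lateness 18
Build 4: 28→32, due 18, lateness 14
Maximum = 18.
EDD (increasing due date): Build 2 Build 1 Build 4 Build 3.
Build 2: 0→5, due 10, lateness -5
Build 1: 5→16, due 11, lateness 5
Build 4: 16→20, due 18, lateness 2
Build 3: 20→32, due 29, lateness 3
Maximum = 5.
SPT (increasing processing time): Build 4 Build 2 Build 1 Build 3.
Build 4: 0→4, due 18, lateness -14
Build 2: 4→9, due 10, lateness -1
Build 1: 9→20, due 11, lateness 9
Build 3: 20→32, due 29, lateness 3
Maximum = 9.
LPT 18, EDD 5, SPT 9 → minimum 5.

5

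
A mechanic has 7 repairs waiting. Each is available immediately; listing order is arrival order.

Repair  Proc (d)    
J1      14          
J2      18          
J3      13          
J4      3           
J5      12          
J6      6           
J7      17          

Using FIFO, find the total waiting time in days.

265

FIFO (arrival order): J1 J2 J3 J4 J5 J6 J7.
J1: waits 0, runs 0→14
J2: waits 14, runs 14→32
J3: waits 32, runs 32→45
J4: waits 45, runs 45→48
J5: waits 48, runs 48→60
J6: waits 60, runs 60→66
J7: waits 66, runs 66→83
Sum = 0+14+32+45+48+60+66 = 265.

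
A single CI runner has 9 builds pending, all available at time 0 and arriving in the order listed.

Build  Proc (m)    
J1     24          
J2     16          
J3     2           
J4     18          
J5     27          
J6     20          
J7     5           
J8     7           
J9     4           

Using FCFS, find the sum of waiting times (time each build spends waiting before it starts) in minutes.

FIFO (arrival order): J1 J2 J3 J4 J5 J6 J7 J8 J9.
J1: waits 0, runs 0→24
J2: waits 24, runs 24→40
J3: waits 40, runs 40→42
J4: waits 42, runs 42→60
J5: waits 60, runs 60→87
J6: waits 87, runs 87→107
J7: waits 107, runs 107→112
J8: waits 112, runs 112→119
J9: waits 119, runs 119→123
Sum = 0+24+40+42+60+87+107+112+119 = 591.

591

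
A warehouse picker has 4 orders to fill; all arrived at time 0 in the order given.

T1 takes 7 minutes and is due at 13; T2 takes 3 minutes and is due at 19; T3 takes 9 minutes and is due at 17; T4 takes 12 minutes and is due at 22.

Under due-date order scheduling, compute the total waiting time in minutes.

42

EDD (increasing due date): T1 T3 T2 T4.
T1: waits 0, runs 0→7
T3: waits 7, runs 7→16
T2: waits 16, runs 16→19
T4: waits 19, runs 19→31
Sum = 0+7+16+19 = 42.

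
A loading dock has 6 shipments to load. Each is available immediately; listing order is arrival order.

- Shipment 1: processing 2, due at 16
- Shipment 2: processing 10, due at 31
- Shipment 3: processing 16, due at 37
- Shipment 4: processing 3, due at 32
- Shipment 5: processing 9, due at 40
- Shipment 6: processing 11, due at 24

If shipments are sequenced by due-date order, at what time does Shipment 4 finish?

EDD (increasing due date): Shipment 1 Shipment 6 Shipment 2 Shipment 4 Shipment 3 Shipment 5.
Shipment 1: 0→2
Shipment 6: 2→13
Shipment 2: 13→23
Shipment 4: 23→26

26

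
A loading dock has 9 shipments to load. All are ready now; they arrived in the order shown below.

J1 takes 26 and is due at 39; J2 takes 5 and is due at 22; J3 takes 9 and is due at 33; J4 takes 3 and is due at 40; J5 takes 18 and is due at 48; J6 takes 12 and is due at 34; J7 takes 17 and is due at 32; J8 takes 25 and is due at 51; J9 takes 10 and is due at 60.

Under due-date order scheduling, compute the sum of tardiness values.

EDD (increasing due date): J2 J7 J3 J6 J1 J4 J5 J8 J9.
J2: 0→5, due 22, tardiness 0
J7: 5→22, due 32, tardiness 0
J3: 22→31, due 33, tardiness 0
J6: 31→43, due 34, tardiness 9
J1: 43→69, due 39, tardiness 30
J4: 69→72, due 40, tardiness 32
J5: 72→90, due 48, tardiness 42
J8: 90→115, due 51, tardiness 64
J9: 115→125, due 60, tardiness 65
Sum = 0+0+0+9+30+32+42+64+65 = 242.

242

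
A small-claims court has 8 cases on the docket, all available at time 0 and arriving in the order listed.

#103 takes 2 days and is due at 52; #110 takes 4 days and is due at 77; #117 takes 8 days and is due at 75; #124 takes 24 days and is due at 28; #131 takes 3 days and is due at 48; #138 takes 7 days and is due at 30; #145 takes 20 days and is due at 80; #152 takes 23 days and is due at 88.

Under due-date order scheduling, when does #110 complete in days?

48

EDD (increasing due date): #124 #138 #131 #103 #117 #110 #145 #152.
#124: 0→24
#138: 24→31
#131: 31→34
#103: 34→36
#117: 36→44
#110: 44→48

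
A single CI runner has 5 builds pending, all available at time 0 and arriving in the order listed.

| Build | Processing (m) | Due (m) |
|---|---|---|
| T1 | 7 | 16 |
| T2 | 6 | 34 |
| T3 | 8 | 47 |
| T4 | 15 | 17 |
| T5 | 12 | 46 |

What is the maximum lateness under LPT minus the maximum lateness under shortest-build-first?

-5

LPT (decreasing processing time): T4 T5 T3 T1 T2.
T4: 0→15, due 17, lateness -2
T5: 15→27, due 46, lateness -19
T3: 27→35, due 47, lateness -12
T1: 35→42, due 16, lateness 26
T2: 42→48, due 34, lateness 14
Maximum = 26.
SPT (increasing processing time): T2 T1 T3 T5 T4.
T2: 0→6, due 34, lateness -28
T1: 6→13, due 16, lateness -3
T3: 13→21, due 47, lateness -26
T5: 21→33, due 46, lateness -13
T4: 33→48, due 17, lateness 31
Maximum = 31.
Difference = 26 − 31 = -5.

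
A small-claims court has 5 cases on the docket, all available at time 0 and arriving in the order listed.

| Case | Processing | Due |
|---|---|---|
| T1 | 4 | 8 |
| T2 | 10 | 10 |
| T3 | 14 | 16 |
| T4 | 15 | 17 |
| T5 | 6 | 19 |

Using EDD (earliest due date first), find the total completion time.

EDD (increasing due date): T1 T2 T3 T4 T5.
T1: 0→4
T2: 4→14
T3: 14→28
T4: 28→43
T5: 43→49
Sum = 4+14+28+43+49 = 138.

138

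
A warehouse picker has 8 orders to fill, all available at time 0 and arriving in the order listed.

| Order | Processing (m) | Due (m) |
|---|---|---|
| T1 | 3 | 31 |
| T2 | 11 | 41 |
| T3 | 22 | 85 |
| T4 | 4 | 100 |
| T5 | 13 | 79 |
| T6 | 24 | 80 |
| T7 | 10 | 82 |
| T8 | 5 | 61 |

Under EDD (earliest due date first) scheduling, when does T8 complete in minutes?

19

EDD (increasing due date): T1 T2 T8 T5 T6 T7 T3 T4.
T1: 0→3
T2: 3→14
T8: 14→19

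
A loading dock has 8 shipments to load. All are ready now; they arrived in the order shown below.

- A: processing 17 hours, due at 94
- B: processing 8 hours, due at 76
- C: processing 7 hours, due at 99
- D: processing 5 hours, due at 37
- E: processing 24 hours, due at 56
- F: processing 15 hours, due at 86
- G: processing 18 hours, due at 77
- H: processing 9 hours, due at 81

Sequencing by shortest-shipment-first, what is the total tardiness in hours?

49

SPT (increasing processing time): D C B H F A G E.
D: 0→5, due 37, tardiness 0
C: 5→12, due 99, tardiness 0
B: 12→20, due 76, tardiness 0
H: 20→29, due 81, tardiness 0
F: 29→44, due 86, tardiness 0
A: 44→61, due 94, tardiness 0
G: 61→79, due 77, tardiness 2
E: 79→103, due 56, tardiness 47
Sum = 0+0+0+0+0+0+2+47 = 49.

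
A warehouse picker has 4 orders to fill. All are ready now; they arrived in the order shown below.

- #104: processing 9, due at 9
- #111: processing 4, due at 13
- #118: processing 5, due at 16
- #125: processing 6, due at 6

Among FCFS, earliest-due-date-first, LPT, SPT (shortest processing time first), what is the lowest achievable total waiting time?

28

FIFO (arrival order): #104 #111 #118 #125.
#104: waits 0, runs 0→9
#111: waits 9, runs 9→13
#118: waits 13, runs 13→18
#125: waits 18, runs 18→24
Sum = 0+9+13+18 = 40.
EDD (increasing due date): #125 #104 #111 #118.
#125: waits 0, runs 0→6
#104: waits 6, runs 6→15
#111: waits 15, runs 15→19
#118: waits 19, runs 19→24
Sum = 0+6+15+19 = 40.
LPT (decreasing processing time): #104 #125 #118 #111.
#104: waits 0, runs 0→9
#125: waits 9, runs 9→15
#118: waits 15, runs 15→20
#111: waits 20, runs 20→24
Sum = 0+9+15+20 = 44.
SPT (increasing processing time): #111 #118 #125 #104.
#111: waits 0, runs 0→4
#118: waits 4, runs 4→9
#125: waits 9, runs 9→15
#104: waits 15, runs 15→24
Sum = 0+4+9+15 = 28.
FIFO 40, EDD 40, LPT 44, SPT 28 → minimum 28.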